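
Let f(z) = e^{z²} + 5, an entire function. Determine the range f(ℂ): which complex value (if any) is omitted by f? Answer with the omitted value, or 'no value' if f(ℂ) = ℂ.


Little Picard bounds the complement of f(ℂ) to at most one point.
The exponent g(z) = z² is a nonconstant polynomial, hence surjective onto ℂ. So e^{g(z)} takes every value in {e^w : w ∈ ℂ} = ℂ ∖ {0}. Adding 5 shifts the range to ℂ ∖ {5}. f omits exactly 5.

Omitted value: 5.


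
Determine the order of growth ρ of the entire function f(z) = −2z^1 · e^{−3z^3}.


M(r) = max_{|z|=r} |-2|·|z|^1·|e^{−3z^3}| = 2·r^1 · e^{3r^3} (the factors attain their maxima compatibly on |z|=r). Then log M(r) = log 2 + 1·log r + 3r^3, dominated by the last term, so log log M(r) ~ 3·log r. The polynomial factor -2z^1 contributes only a log r term and does not affect the order. ρ = 3.
Therefore ρ = 3.

Order ρ = 3.


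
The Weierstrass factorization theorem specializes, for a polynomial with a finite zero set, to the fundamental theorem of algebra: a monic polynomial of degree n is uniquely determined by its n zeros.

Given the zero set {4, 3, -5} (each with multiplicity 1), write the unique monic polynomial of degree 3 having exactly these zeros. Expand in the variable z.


The polynomial is p(z) = ∏_{α ∈ S} (z − α), where S = {4, 3, -5}.
Expanding the product yields: p(z) = z^3 -2·z^2 -23·z + 60.
The resulting polynomial has degree 3 and real coefficients as required.

p(z) = z^3 -2·z^2 -23·z + 60.


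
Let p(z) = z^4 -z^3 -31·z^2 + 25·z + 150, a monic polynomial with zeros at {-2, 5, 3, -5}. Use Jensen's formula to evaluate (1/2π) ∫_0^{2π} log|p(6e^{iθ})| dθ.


Zeros: -5, -2, 3, 5; r = 6.
Inside |z| < r: -5, -2, 3, 5. Outside (|z| ≥ r): ∅.
p(0) = 150, so log|p(0)| = log(150) = 5.0106.
Apply Jensen: I(r) = log|p(0)| + Σ_k log(r/|z_k|), summed over zeros inside |z| < r.
  log(r/|z_k|) for z_k = -2: log(6/2) = 1.0986
  log(r/|z_k|) for z_k = 5: log(6/5) = 0.1823
  log(r/|z_k|) for z_k = 3: log(6/3) = 0.6931
  log(r/|z_k|) for z_k = -5: log(6/5) = 0.1823
Sum over inside zeros: 2.1564.
I(r) = log|p(0)| + (inside sum) = 5.0106 + 2.1564 = 7.1670.
Closed form (all zeros inside, monic): I(r) = n·log(r) = 4·log(6) = 7.1670. ✓

I(r) ≈ 7.1670.


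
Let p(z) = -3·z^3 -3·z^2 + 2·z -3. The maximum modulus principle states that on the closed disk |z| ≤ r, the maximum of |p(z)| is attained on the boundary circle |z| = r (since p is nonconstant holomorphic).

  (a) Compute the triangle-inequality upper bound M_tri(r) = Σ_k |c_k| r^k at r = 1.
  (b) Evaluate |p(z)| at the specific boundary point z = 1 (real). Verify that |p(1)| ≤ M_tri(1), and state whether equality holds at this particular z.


Coefficients: c_0 = -3, c_1 = 2, c_2 = -3, c_3 = -3. Radius r = 1.
Part (a). Triangle bound: M_tri(r) = Σ_k |c_k| r^k
  = |-3|·1^0 + |2|·1^1 + |-3|·1^2 + |-3|·1^3
  = 3 + 2 + 3 + 3 = 11.
This bounds M(r) := max_{|z|=r} |p(z)| from above; equality holds iff all terms c_k z^k can be made to align in phase at a single z on |z|=r.
Part (b). At z = 1 (real, on the circle |z| = r):
  p(1) = (-3)·1^0 + (2)·1^1 + (-3)·1^2 + (-3)·1^3 = -7.
  |p(1)| = 7.
Check: |p(1)| = 7 ≤ 11 = M_tri(1). ✓ Equality does not hold at z = 1 (the coefficients have mixed signs, so the terms do not all align in phase there).

M_tri(1) = 11; |p(1)| = 7; equality at z=1: no.


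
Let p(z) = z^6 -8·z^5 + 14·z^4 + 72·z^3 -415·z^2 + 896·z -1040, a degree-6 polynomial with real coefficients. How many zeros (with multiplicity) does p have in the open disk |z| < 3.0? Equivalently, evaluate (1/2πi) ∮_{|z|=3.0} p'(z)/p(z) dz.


The zeros of p are: 4, (1 + 2i), (1 - 2i), (3 + 2i), (3 - 2i), -4.
Their magnitudes are: 4, 2.236, 2.236, 3.606, 3.606, 4.
Zeros with |z| < R = 3.0: (1 + 2i), (1 - 2i).
Count = 2.
By the argument principle, (1/2πi) ∮_{|z|=R} p'(z)/p(z) dz equals exactly this count.

Number of zeros inside |z| < 3.0: 2.


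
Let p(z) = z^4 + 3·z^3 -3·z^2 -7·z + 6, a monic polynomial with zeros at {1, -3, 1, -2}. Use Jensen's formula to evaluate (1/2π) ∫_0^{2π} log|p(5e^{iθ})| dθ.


Zeros: -3, -2, 1, 1; r = 5.
Inside |z| < r: -3, -2, 1, 1. Outside (|z| ≥ r): ∅.
p(0) = 6, so log|p(0)| = log(6) = 1.7918.
Apply Jensen: I(r) = log|p(0)| + Σ_k log(r/|z_k|), summed over zeros inside |z| < r.
  log(r/|z_k|) for z_k = 1: log(5/1) = 1.6094
  log(r/|z_k|) for z_k = -3: log(5/3) = 0.5108
  log(r/|z_k|) for z_k = 1: log(5/1) = 1.6094
  log(r/|z_k|) for z_k = -2: log(5/2) = 0.9163
Sum over inside zeros: 4.6460.
I(r) = log|p(0)| + (inside sum) = 1.7918 + 4.6460 = 6.4378.
Closed form (all zeros inside, monic): I(r) = n·log(r) = 4·log(5) = 6.4378. ✓

I(r) ≈ 6.4378.


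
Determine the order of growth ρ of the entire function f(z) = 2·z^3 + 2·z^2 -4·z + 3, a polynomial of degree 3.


|f(z)| ≤ Σ|c_k|·r^k = O(r^3) as r → ∞. Polynomial growth is O(e^{r^ε}) for every ε > 0 (since r^3/e^{r^ε} → 0), so ρ ≤ ε for all ε > 0, i.e. ρ = 0. Every nonconstant polynomial has order 0.
Therefore ρ = 0.

Order ρ = 0.


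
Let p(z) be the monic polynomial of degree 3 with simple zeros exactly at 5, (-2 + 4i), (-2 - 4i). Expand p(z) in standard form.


The polynomial is p(z) = ∏_{α ∈ S} (z − α), where S = {5, (-2 + 4i), (-2 - 4i)}.
Expanding the product yields: p(z) = z^3 -z^2 -100.
Note conjugate pairs combine to real quadratics: (z − (-2+4i))(z − (-2−4i)) = z² + 4z + 20.
The resulting polynomial has degree 3 and real coefficients as required.

p(z) = z^3 -z^2 -100.


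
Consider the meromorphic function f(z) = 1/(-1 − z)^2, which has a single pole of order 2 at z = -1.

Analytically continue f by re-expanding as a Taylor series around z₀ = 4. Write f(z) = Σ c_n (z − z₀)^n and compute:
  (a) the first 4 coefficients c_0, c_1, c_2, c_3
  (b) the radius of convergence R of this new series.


Let w = z − z₀, so z = z₀ + w.
Then -1 − z = -1 − (z₀ + w) = (-1 − z₀) − w = -5 − w.
f(z) = 1/(-5 − w)^2 = (1/(-5)^2) · (1 − w/(-5))^{−2}.
By the binomial series (1−u)^{−2} = Σ_{n≥0} C(n+1, 1) u^n for |u|<1, with u = w/(-5):
  c_n = C(n+1, 1) / (-5)^(n+2).
  c_0 = 1/(-5)^2 = 1/25.
  c_1 = 2/(-5)^3 = -2/125.
  c_2 = 3/(-5)^4 = 3/625.
  c_3 = 4/(-5)^5 = -4/3125.
The series is valid for |w/d| < 1, i.e. |z − z₀| < |d|.
Radius of convergence: R = |-1 − z₀| = |-5| = 5 (distance from z₀ to the singularity z = -1).

c_0 = 1/25, c_1 = -2/125, c_2 = 3/625, c_3 = -4/3125; R = 5.


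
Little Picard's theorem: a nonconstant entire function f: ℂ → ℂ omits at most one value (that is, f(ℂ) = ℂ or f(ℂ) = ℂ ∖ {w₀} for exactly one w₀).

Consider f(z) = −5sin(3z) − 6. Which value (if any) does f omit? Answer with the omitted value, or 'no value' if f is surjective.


Little Picard bounds the complement of f(ℂ) to at most one point.
sin is entire and surjective onto ℂ: for every w ∈ ℂ, sin(ζ) = w has a solution ζ ∈ ℂ (e.g., via the complex inverse arcsin). With ζ = 3z this gives z = ζ/(3). Then -5·sin(3z) takes every value in -5·ℂ = ℂ, and adding -6 is a bijection of ℂ. So f is surjective and omits no value. (Note: only on the real line is sin bounded by [−1, 1].)

Omitted value: no value.


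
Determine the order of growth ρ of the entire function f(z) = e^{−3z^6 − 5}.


|e^{−3z^6 − 5}| = e^{Re(-3·z^6) + -5} ≤ e^{3|z|^6 + -5} = e^{3r^6 + -5} on |z| = r, so ρ ≤ 6. Choosing z on |z|=r so that -3·z^6 is real positive (always possible by picking arg z appropriately) gives |f(z)| = e^{3r^6 + -5}, matching the bound. The additive constant -5 does not affect log log M(r) ~ 6·log r. Hence ρ = 6.
Therefore ρ = 6.

Order ρ = 6.


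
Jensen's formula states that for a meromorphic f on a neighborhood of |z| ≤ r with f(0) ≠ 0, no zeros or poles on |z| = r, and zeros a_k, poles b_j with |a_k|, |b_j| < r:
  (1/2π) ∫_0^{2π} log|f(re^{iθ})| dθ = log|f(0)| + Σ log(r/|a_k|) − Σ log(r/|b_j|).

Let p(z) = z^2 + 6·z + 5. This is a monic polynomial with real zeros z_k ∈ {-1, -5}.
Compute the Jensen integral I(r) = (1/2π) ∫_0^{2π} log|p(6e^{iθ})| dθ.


Zeros: -5, -1; r = 6.
Inside |z| < r: -5, -1. Outside (|z| ≥ r): ∅.
p(0) = 5, so log|p(0)| = log(5) = 1.6094.
Apply Jensen: I(r) = log|p(0)| + Σ_k log(r/|z_k|), summed over zeros inside |z| < r.
  log(r/|z_k|) for z_k = -1: log(6/1) = 1.7918
  log(r/|z_k|) for z_k = -5: log(6/5) = 0.1823
Sum over inside zeros: 1.9741.
I(r) = log|p(0)| + (inside sum) = 1.6094 + 1.9741 = 3.5835.
Closed form (all zeros inside, monic): I(r) = n·log(r) = 2·log(6) = 3.5835. ✓

I(r) ≈ 3.5835.


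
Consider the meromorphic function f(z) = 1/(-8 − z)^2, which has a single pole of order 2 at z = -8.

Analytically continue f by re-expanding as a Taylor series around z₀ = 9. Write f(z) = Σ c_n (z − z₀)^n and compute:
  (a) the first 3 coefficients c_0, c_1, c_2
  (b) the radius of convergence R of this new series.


Let w = z − z₀, so z = z₀ + w.
Then -8 − z = -8 − (z₀ + w) = (-8 − z₀) − w = -17 − w.
f(z) = 1/(-17 − w)^2 = (1/(-17)^2) · (1 − w/(-17))^{−2}.
By the binomial series (1−u)^{−2} = Σ_{n≥0} C(n+1, 1) u^n for |u|<1, with u = w/(-17):
  c_n = C(n+1, 1) / (-17)^(n+2).
  c_0 = 1/(-17)^2 = 1/289.
  c_1 = 2/(-17)^3 = -2/4913.
  c_2 = 3/(-17)^4 = 3/83521.
The series is valid for |w/d| < 1, i.e. |z − z₀| < |d|.
Radius of convergence: R = |-8 − z₀| = |-17| = 17 (distance from z₀ to the singularity z = -8).

c_0 = 1/289, c_1 = -2/4913, c_2 = 3/83521; R = 17.


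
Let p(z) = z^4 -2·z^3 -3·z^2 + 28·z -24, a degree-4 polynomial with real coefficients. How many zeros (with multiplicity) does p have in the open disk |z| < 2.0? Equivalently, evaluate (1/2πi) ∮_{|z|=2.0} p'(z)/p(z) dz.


The zeros of p are: -3, 1, (2 + 2i), (2 - 2i).
Their magnitudes are: 3, 1, 2.828, 2.828.
Zeros with |z| < R = 2.0: 1.
Count = 1.
By the argument principle, (1/2πi) ∮_{|z|=R} p'(z)/p(z) dz equals exactly this count.

Number of zeros inside |z| < 2.0: 1.


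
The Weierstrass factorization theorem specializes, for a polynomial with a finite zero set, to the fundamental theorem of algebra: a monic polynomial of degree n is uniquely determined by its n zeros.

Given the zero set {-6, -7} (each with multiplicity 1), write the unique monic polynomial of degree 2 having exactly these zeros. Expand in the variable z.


The polynomial is p(z) = ∏_{α ∈ S} (z − α), where S = {-6, -7}.
Expanding the product yields: p(z) = z^2 + 13·z + 42.
The resulting polynomial has degree 2 and real coefficients as required.

p(z) = z^2 + 13·z + 42.


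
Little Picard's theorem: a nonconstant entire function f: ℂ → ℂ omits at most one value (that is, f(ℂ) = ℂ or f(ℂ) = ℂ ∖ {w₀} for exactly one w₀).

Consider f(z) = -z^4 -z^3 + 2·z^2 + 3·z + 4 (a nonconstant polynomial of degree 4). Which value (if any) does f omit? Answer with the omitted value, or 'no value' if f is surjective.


Little Picard bounds the complement of f(ℂ) to at most one point.
For every w ∈ ℂ, the equation p(z) − w = 0 is a nonconstant polynomial in z and hence has at least one root by the fundamental theorem of algebra. So p is surjective onto ℂ, omitting no value.

Omitted value: no value.


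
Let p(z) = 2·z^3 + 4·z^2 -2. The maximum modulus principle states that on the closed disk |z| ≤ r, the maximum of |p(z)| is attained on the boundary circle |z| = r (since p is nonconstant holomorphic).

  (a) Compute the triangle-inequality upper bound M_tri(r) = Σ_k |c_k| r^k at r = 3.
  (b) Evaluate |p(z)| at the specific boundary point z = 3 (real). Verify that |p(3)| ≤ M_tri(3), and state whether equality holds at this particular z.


Coefficients: c_0 = -2, c_1 = 0, c_2 = 4, c_3 = 2. Radius r = 3.
Part (a). Triangle bound: M_tri(r) = Σ_k |c_k| r^k
  = |-2|·3^0 + |0|·3^1 + |4|·3^2 + |2|·3^3
  = 2 + 0 + 36 + 54 = 92.
This bounds M(r) := max_{|z|=r} |p(z)| from above; equality holds iff all terms c_k z^k can be made to align in phase at a single z on |z|=r.
Part (b). At z = 3 (real, on the circle |z| = r):
  p(3) = (-2)·3^0 + (0)·3^1 + (4)·3^2 + (2)·3^3 = 88.
  |p(3)| = 88.
Check: |p(3)| = 88 ≤ 92 = M_tri(3). ✓ Equality does not hold at z = 3 (the coefficients have mixed signs, so the terms do not all align in phase there).

M_tri(3) = 92; |p(3)| = 88; equality at z=3: no.


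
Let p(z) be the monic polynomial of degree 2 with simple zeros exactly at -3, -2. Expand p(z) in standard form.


The polynomial is p(z) = ∏_{α ∈ S} (z − α), where S = {-3, -2}.
Expanding the product yields: p(z) = z^2 + 5·z + 6.
The resulting polynomial has degree 2 and real coefficients as required.

p(z) = z^2 + 5·z + 6.


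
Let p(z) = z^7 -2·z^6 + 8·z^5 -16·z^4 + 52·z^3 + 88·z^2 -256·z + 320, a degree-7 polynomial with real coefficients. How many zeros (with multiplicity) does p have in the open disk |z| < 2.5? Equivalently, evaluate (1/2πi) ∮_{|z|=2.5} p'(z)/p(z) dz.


The zeros of p are: (1 + 1i), (1 - 1i), (2 + 2i), (2 - 2i), (-1 + 3i), (-1 - 3i), -2.
Their magnitudes are: 1.414, 1.414, 2.828, 2.828, 3.162, 3.162, 2.
Zeros with |z| < R = 2.5: (1 + 1i), (1 - 1i), -2.
Count = 3.
By the argument principle, (1/2πi) ∮_{|z|=R} p'(z)/p(z) dz equals exactly this count.

Number of zeros inside |z| < 2.5: 3.


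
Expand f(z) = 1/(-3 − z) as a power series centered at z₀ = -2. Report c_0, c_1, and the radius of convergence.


Let w = z − z₀, so z = z₀ + w.
Then -3 − z = -3 − (z₀ + w) = (-3 − z₀) − w = -1 − w.
f(z) = 1/(-1 − w) = (1/(-1)) · 1/(1 − w/(-1)) = Σ_{n≥0} w^n / (-1)^(n+1).
So c_n = 1/(-1)^(n+1):
  c_0 = 1/(-1)^1 = -1.
  c_1 = 1/(-1)^2 = 1.
The series is valid for |w/d| < 1, i.e. |z − z₀| < |d|.
Radius of convergence: R = |-3 − z₀| = |-1| = 1 (distance from z₀ to the singularity z = -3).

c_0 = -1, c_1 = 1; R = 1.


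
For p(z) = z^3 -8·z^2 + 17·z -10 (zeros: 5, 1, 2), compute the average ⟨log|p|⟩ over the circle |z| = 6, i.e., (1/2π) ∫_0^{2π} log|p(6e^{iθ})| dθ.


Zeros: 1, 2, 5; r = 6.
Inside |z| < r: 1, 2, 5. Outside (|z| ≥ r): ∅.
p(0) = -10, so log|p(0)| = log(10) = 2.3026.
Apply Jensen: I(r) = log|p(0)| + Σ_k log(r/|z_k|), summed over zeros inside |z| < r.
  log(r/|z_k|) for z_k = 5: log(6/5) = 0.1823
  log(r/|z_k|) for z_k = 1: log(6/1) = 1.7918
  log(r/|z_k|) for z_k = 2: log(6/2) = 1.0986
Sum over inside zeros: 3.0727.
I(r) = log|p(0)| + (inside sum) = 2.3026 + 3.0727 = 5.3753.
Closed form (all zeros inside, monic): I(r) = n·log(r) = 3·log(6) = 5.3753. ✓

I(r) ≈ 5.3753.


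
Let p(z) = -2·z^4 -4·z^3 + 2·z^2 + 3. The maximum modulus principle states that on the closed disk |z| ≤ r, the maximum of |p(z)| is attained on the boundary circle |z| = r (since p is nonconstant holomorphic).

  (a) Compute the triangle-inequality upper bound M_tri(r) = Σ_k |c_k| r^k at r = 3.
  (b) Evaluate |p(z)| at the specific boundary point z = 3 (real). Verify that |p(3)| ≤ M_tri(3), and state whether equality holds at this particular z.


Coefficients: c_0 = 3, c_1 = 0, c_2 = 2, c_3 = -4, c_4 = -2. Radius r = 3.
Part (a). Triangle bound: M_tri(r) = Σ_k |c_k| r^k
  = |3|·3^0 + |0|·3^1 + |2|·3^2 + |-4|·3^3 + |-2|·3^4
  = 3 + 0 + 18 + 108 + 162 = 291.
This bounds M(r) := max_{|z|=r} |p(z)| from above; equality holds iff all terms c_k z^k can be made to align in phase at a single z on |z|=r.
Part (b). At z = 3 (real, on the circle |z| = r):
  p(3) = (3)·3^0 + (0)·3^1 + (2)·3^2 + (-4)·3^3 + (-2)·3^4 = -249.
  |p(3)| = 249.
Check: |p(3)| = 249 ≤ 291 = M_tri(3). ✓ Equality does not hold at z = 3 (the coefficients have mixed signs, so the terms do not all align in phase there).

M_tri(3) = 291; |p(3)| = 249; equality at z=3: no.


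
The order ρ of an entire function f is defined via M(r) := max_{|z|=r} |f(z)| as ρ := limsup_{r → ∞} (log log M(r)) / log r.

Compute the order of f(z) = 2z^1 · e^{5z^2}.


M(r) = max_{|z|=r} |2|·|z|^1·|e^{5z^2}| = 2·r^1 · e^{5r^2} (the factors attain their maxima compatibly on |z|=r). Then log M(r) = log 2 + 1·log r + 5r^2, dominated by the last term, so log log M(r) ~ 2·log r. The polynomial factor 2z^1 contributes only a log r term and does not affect the order. ρ = 2.
Therefore ρ = 2.

Order ρ = 2.


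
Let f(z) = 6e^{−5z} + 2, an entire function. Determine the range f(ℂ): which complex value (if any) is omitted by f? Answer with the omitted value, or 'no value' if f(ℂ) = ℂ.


Little Picard bounds the complement of f(ℂ) to at most one point.
e^{−5z} is never zero on ℂ, so 6·e^{−5z} takes every value in ℂ ∖ {0}. Adding 2 shifts the range to ℂ ∖ {2}. Thus f omits exactly the value 2.

Omitted value: 2.


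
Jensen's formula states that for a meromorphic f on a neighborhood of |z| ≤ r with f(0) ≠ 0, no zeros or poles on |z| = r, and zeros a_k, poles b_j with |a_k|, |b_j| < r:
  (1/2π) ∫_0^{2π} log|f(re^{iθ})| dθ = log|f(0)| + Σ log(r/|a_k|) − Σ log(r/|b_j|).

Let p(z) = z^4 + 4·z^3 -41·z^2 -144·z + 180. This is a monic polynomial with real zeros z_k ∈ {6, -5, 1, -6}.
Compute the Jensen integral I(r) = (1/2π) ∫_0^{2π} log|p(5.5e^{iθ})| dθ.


Zeros: -6, -5, 1, 6; r = 5.5.
Inside |z| < r: -5, 1. Outside (|z| ≥ r): -6, 6.
p(0) = 180, so log|p(0)| = log(180) = 5.1930.
Apply Jensen: I(r) = log|p(0)| + Σ_k log(r/|z_k|), summed over zeros inside |z| < r.
  log(r/|z_k|) for z_k = -5: log(5.5/5) = 0.0953
  log(r/|z_k|) for z_k = 1: log(5.5/1) = 1.7047
  Outside zeros (-6, 6) contribute nothing to the Jensen sum.
Sum over inside zeros: 1.8001.
I(r) = log|p(0)| + (inside sum) = 5.1930 + 1.8001 = 6.9930.
Note: since some zeros are outside |z| ≤ r, the simplified n·log(r) form does NOT apply — only the inside zeros contribute.

I(r) ≈ 6.9930.


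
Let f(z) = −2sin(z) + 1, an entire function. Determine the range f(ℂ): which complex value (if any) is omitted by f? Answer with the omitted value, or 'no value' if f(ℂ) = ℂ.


Little Picard bounds the complement of f(ℂ) to at most one point.
sin is entire and surjective onto ℂ: for every w ∈ ℂ, sin(ζ) = w has a solution ζ ∈ ℂ (e.g., via the complex inverse arcsin). With ζ = z this gives z = ζ/(1). Then -2·sin(z) takes every value in -2·ℂ = ℂ, and adding 1 is a bijection of ℂ. So f is surjective and omits no value. (Note: only on the real line is sin bounded by [−1, 1].)

Omitted value: no value.


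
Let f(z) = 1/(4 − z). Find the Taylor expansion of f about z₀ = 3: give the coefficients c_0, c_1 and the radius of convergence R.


Let w = z − z₀, so z = z₀ + w.
Then 4 − z = 4 − (z₀ + w) = (4 − z₀) − w = 1 − w.
f(z) = 1/(1 − w) = (1/(1)) · 1/(1 − w/(1)) = Σ_{n≥0} w^n / (1)^(n+1).
So c_n = 1/(1)^(n+1):
  c_0 = 1/(1)^1 = 1.
  c_1 = 1/(1)^2 = 1.
The series is valid for |w/d| < 1, i.e. |z − z₀| < |d|.
Radius of convergence: R = |4 − z₀| = |1| = 1 (distance from z₀ to the singularity z = 4).

c_0 = 1, c_1 = 1; R = 1.


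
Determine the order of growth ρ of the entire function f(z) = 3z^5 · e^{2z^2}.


M(r) = max_{|z|=r} |3|·|z|^5·|e^{2z^2}| = 3·r^5 · e^{2r^2} (the factors attain their maxima compatibly on |z|=r). Then log M(r) = log 3 + 5·log r + 2r^2, dominated by the last term, so log log M(r) ~ 2·log r. The polynomial factor 3z^5 contributes only a log r term and does not affect the order. ρ = 2.
Therefore ρ = 2.

Order ρ = 2.


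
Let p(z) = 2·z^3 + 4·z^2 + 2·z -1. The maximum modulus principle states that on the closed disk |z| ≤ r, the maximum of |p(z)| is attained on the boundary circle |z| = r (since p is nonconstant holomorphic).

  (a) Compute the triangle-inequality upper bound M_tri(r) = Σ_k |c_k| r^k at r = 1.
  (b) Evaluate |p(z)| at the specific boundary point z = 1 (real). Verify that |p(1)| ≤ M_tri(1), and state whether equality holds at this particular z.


Coefficients: c_0 = -1, c_1 = 2, c_2 = 4, c_3 = 2. Radius r = 1.
Part (a). Triangle bound: M_tri(r) = Σ_k |c_k| r^k
  = |-1|·1^0 + |2|·1^1 + |4|·1^2 + |2|·1^3
  = 1 + 2 + 4 + 2 = 9.
This bounds M(r) := max_{|z|=r} |p(z)| from above; equality holds iff all terms c_k z^k can be made to align in phase at a single z on |z|=r.
Part (b). At z = 1 (real, on the circle |z| = r):
  p(1) = (-1)·1^0 + (2)·1^1 + (4)·1^2 + (2)·1^3 = 7.
  |p(1)| = 7.
Check: |p(1)| = 7 ≤ 9 = M_tri(1). ✓ Equality does not hold at z = 1 (the coefficients have mixed signs, so the terms do not all align in phase there).

M_tri(1) = 9; |p(1)| = 7; equality at z=1: no.


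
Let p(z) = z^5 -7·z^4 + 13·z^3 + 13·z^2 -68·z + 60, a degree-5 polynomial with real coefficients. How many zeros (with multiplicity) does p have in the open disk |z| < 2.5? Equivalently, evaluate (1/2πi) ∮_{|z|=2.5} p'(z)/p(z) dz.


The zeros of p are: -2, 3, (2 + 1i), (2 - 1i), 2.
Their magnitudes are: 2, 3, 2.236, 2.236, 2.
Zeros with |z| < R = 2.5: -2, (2 + 1i), (2 - 1i), 2.
Count = 4.
By the argument principle, (1/2πi) ∮_{|z|=R} p'(z)/p(z) dz equals exactly this count.

Number of zeros inside |z| < 2.5: 4.


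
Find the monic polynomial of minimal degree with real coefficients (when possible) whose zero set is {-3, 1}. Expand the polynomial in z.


The polynomial is p(z) = ∏_{α ∈ S} (z − α), where S = {-3, 1}.
Expanding the product yields: p(z) = z^2 + 2·z -3.
The resulting polynomial has degree 2 and real coefficients as required.

p(z) = z^2 + 2·z -3.


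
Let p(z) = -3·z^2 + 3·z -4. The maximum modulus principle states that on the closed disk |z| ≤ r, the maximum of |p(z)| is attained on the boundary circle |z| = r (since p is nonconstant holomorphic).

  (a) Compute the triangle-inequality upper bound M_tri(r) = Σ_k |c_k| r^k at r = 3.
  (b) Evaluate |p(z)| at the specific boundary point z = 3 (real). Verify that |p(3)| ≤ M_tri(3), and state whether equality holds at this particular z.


Coefficients: c_0 = -4, c_1 = 3, c_2 = -3. Radius r = 3.
Part (a). Triangle bound: M_tri(r) = Σ_k |c_k| r^k
  = |-4|·3^0 + |3|·3^1 + |-3|·3^2
  = 4 + 9 + 27 = 40.
This bounds M(r) := max_{|z|=r} |p(z)| from above; equality holds iff all terms c_k z^k can be made to align in phase at a single z on |z|=r.
Part (b). At z = 3 (real, on the circle |z| = r):
  p(3) = (-4)·3^0 + (3)·3^1 + (-3)·3^2 = -22.
  |p(3)| = 22.
Check: |p(3)| = 22 ≤ 40 = M_tri(3). ✓ Equality does not hold at z = 3 (the coefficients have mixed signs, so the terms do not all align in phase there).

M_tri(3) = 40; |p(3)| = 22; equality at z=3: no.


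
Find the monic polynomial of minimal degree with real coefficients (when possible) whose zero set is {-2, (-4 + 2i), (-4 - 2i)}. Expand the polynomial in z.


The polynomial is p(z) = ∏_{α ∈ S} (z − α), where S = {-2, (-4 + 2i), (-4 - 2i)}.
Expanding the product yields: p(z) = z^3 + 10·z^2 + 36·z + 40.
Note conjugate pairs combine to real quadratics: (z − (-4+2i))(z − (-4−2i)) = z² + 8z + 20.
The resulting polynomial has degree 3 and real coefficients as required.

p(z) = z^3 + 10·z^2 + 36·z + 40.


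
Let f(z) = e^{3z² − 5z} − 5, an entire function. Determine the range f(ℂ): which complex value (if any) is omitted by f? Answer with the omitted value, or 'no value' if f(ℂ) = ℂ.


Little Picard bounds the complement of f(ℂ) to at most one point.
The exponent g(z) = 3z² − 5z is a nonconstant polynomial, hence surjective onto ℂ. So e^{g(z)} takes every value in {e^w : w ∈ ℂ} = ℂ ∖ {0}. Adding -5 shifts the range to ℂ ∖ {-5}. f omits exactly -5.

Omitted value: -5.


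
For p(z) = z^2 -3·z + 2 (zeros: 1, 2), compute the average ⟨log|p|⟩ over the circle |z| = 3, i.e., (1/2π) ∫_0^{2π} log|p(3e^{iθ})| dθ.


Zeros: 1, 2; r = 3.
Inside |z| < r: 1, 2. Outside (|z| ≥ r): ∅.
p(0) = 2, so log|p(0)| = log(2) = 0.6931.
Apply Jensen: I(r) = log|p(0)| + Σ_k log(r/|z_k|), summed over zeros inside |z| < r.
  log(r/|z_k|) for z_k = 1: log(3/1) = 1.0986
  log(r/|z_k|) for z_k = 2: log(3/2) = 0.4055
Sum over inside zeros: 1.5041.
I(r) = log|p(0)| + (inside sum) = 0.6931 + 1.5041 = 2.1972.
Closed form (all zeros inside, monic): I(r) = n·log(r) = 2·log(3) = 2.1972. ✓

I(r) ≈ 2.1972.


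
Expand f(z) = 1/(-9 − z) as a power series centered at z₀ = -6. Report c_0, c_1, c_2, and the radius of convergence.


Let w = z − z₀, so z = z₀ + w.
Then -9 − z = -9 − (z₀ + w) = (-9 − z₀) − w = -3 − w.
f(z) = 1/(-3 − w) = (1/(-3)) · 1/(1 − w/(-3)) = Σ_{n≥0} w^n / (-3)^(n+1).
So c_n = 1/(-3)^(n+1):
  c_0 = 1/(-3)^1 = -1/3.
  c_1 = 1/(-3)^2 = 1/9.
  c_2 = 1/(-3)^3 = -1/27.
The series is valid for |w/d| < 1, i.e. |z − z₀| < |d|.
Radius of convergence: R = |-9 − z₀| = |-3| = 3 (distance from z₀ to the singularity z = -9).

c_0 = -1/3, c_1 = 1/9, c_2 = -1/27; R = 3.


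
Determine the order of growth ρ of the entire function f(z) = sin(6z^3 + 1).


Write sin(w) = (e^{iw} ± e^{−iw})/(2 or 2i), so |sin(w)| ≤ e^{|w|}. With w = 6z^3 + 1, |w| ≤ 6r^3 + 1 on |z|=r, giving M(r) ≤ e^{6r^3 + 1} and ρ ≤ 3. For the lower bound, choose z on |z|=r with 6z^3 purely imaginary of modulus 6r^3; then |sin(6z^3 + 1)| grows like e^{6r^3}/2, so ρ ≥ 3. Hence ρ = 3.
Therefore ρ = 3.

Order ρ = 3.


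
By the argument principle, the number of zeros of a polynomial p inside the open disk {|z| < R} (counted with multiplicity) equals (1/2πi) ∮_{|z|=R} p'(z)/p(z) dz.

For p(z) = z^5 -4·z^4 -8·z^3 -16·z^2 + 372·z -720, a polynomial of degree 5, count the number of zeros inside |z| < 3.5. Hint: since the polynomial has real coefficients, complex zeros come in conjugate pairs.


The zeros of p are: 4, (-3 + 3i), (-3 - 3i), (3 + 1i), (3 - 1i).
Their magnitudes are: 4, 4.243, 4.243, 3.162, 3.162.
Zeros with |z| < R = 3.5: (3 + 1i), (3 - 1i).
Count = 2.
By the argument principle, (1/2πi) ∮_{|z|=R} p'(z)/p(z) dz equals exactly this count.

Number of zeros inside |z| < 3.5: 2.


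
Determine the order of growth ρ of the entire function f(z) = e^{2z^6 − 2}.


|e^{2z^6 − 2}| = e^{Re(2·z^6) + -2} ≤ e^{2|z|^6 + -2} = e^{2r^6 + -2} on |z| = r, so ρ ≤ 6. Choosing z on |z|=r so that 2·z^6 is real positive (always possible by picking arg z appropriately) gives |f(z)| = e^{2r^6 + -2}, matching the bound. The additive constant -2 does not affect log log M(r) ~ 6·log r. Hence ρ = 6.
Therefore ρ = 6.

Order ρ = 6.


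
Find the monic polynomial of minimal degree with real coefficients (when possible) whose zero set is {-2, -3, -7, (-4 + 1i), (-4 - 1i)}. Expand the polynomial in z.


The polynomial is p(z) = ∏_{α ∈ S} (z − α), where S = {-2, -3, -7, (-4 + 1i), (-4 - 1i)}.
Expanding the product yields: p(z) = z^5 + 20·z^4 + 154·z^3 + 574·z^2 + 1033·z + 714.
Note conjugate pairs combine to real quadratics: (z − (-4+1i))(z − (-4−1i)) = z² + 8z + 17.
The resulting polynomial has degree 5 and real coefficients as required.

p(z) = z^5 + 20·z^4 + 154·z^3 + 574·z^2 + 1033·z + 714.


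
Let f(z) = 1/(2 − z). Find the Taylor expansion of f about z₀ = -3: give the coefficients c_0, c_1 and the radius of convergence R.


Let w = z − z₀, so z = z₀ + w.
Then 2 − z = 2 − (z₀ + w) = (2 − z₀) − w = 5 − w.
f(z) = 1/(5 − w) = (1/(5)) · 1/(1 − w/(5)) = Σ_{n≥0} w^n / (5)^(n+1).
So c_n = 1/(5)^(n+1):
  c_0 = 1/(5)^1 = 1/5.
  c_1 = 1/(5)^2 = 1/25.
The series is valid for |w/d| < 1, i.e. |z − z₀| < |d|.
Radius of convergence: R = |2 − z₀| = |5| = 5 (distance from z₀ to the singularity z = 2).

c_0 = 1/5, c_1 = 1/25; R = 5.


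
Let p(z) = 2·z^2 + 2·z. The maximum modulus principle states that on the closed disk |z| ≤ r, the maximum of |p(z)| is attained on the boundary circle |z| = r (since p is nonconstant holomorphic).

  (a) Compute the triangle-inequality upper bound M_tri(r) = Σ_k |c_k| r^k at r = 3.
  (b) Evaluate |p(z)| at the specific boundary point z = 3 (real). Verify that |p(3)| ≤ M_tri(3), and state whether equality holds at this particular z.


Coefficients: c_0 = 0, c_1 = 2, c_2 = 2. Radius r = 3.
Part (a). Triangle bound: M_tri(r) = Σ_k |c_k| r^k
  = |0|·3^0 + |2|·3^1 + |2|·3^2
  = 0 + 6 + 18 = 24.
This bounds M(r) := max_{|z|=r} |p(z)| from above; equality holds iff all terms c_k z^k can be made to align in phase at a single z on |z|=r.
Part (b). At z = 3 (real, on the circle |z| = r):
  p(3) = (0)·3^0 + (2)·3^1 + (2)·3^2 = 24.
  |p(3)| = 24.
Since all nonzero coefficients share the same sign, |p(3)| = 24 = M_tri(3); the triangle bound is attained at z = 3, so in fact M(r) = 24.

M_tri(3) = 24; |p(3)| = 24; equality at z=3: yes.


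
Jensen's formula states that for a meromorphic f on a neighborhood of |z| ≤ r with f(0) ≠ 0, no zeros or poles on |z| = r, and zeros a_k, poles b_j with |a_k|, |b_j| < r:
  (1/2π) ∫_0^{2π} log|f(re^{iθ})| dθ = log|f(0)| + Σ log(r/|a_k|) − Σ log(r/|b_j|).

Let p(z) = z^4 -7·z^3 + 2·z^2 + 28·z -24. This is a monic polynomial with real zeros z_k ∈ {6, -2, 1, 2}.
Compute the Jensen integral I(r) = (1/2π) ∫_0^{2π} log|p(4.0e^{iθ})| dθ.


Zeros: -2, 1, 2, 6; r = 4.0.
Inside |z| < r: -2, 1, 2. Outside (|z| ≥ r): 6.
p(0) = -24, so log|p(0)| = log(24) = 3.1781.
Apply Jensen: I(r) = log|p(0)| + Σ_k log(r/|z_k|), summed over zeros inside |z| < r.
  log(r/|z_k|) for z_k = -2: log(4.0/2) = 0.6931
  log(r/|z_k|) for z_k = 1: log(4.0/1) = 1.3863
  log(r/|z_k|) for z_k = 2: log(4.0/2) = 0.6931
  Outside zeros (6) contribute nothing to the Jensen sum.
Sum over inside zeros: 2.7726.
I(r) = log|p(0)| + (inside sum) = 3.1781 + 2.7726 = 5.9506.
Note: since some zeros are outside |z| ≤ r, the simplified n·log(r) form does NOT apply — only the inside zeros contribute.

I(r) ≈ 5.9506.


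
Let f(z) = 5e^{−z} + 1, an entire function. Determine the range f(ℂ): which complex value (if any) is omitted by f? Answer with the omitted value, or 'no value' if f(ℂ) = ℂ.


Little Picard bounds the complement of f(ℂ) to at most one point.
e^{−z} is never zero on ℂ, so 5·e^{−z} takes every value in ℂ ∖ {0}. Adding 1 shifts the range to ℂ ∖ {1}. Thus f omits exactly the value 1.

Omitted value: 1.


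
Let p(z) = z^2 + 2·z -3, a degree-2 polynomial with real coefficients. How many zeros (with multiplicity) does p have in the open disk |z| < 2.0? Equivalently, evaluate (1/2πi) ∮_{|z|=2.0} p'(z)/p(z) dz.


The zeros of p are: -3, 1.
Their magnitudes are: 3, 1.
Zeros with |z| < R = 2.0: 1.
Count = 1.
By the argument principle, (1/2πi) ∮_{|z|=R} p'(z)/p(z) dz equals exactly this count.

Number of zeros inside |z| < 2.0: 1.


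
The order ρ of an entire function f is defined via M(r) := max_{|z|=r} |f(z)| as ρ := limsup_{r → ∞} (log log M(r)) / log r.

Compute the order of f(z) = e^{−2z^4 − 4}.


|e^{−2z^4 − 4}| = e^{Re(-2·z^4) + -4} ≤ e^{2|z|^4 + -4} = e^{2r^4 + -4} on |z| = r, so ρ ≤ 4. Choosing z on |z|=r so that -2·z^4 is real positive (always possible by picking arg z appropriately) gives |f(z)| = e^{2r^4 + -4}, matching the bound. The additive constant -4 does not affect log log M(r) ~ 4·log r. Hence ρ = 4.
Therefore ρ = 4.

Order ρ = 4.


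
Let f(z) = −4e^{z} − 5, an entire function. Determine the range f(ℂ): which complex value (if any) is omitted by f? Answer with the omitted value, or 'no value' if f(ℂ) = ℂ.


Little Picard bounds the complement of f(ℂ) to at most one point.
e^{z} is never zero on ℂ, so -4·e^{z} takes every value in ℂ ∖ {0}. Adding -5 shifts the range to ℂ ∖ {-5}. Thus f omits exactly the value -5.

Omitted value: -5.


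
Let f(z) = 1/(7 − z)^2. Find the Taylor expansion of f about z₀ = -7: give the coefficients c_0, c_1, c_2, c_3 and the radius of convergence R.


Let w = z − z₀, so z = z₀ + w.
Then 7 − z = 7 − (z₀ + w) = (7 − z₀) − w = 14 − w.
f(z) = 1/(14 − w)^2 = (1/(14)^2) · (1 − w/(14))^{−2}.
By the binomial series (1−u)^{−2} = Σ_{n≥0} C(n+1, 1) u^n for |u|<1, with u = w/(14):
  c_n = C(n+1, 1) / (14)^(n+2).
  c_0 = 1/(14)^2 = 1/196.
  c_1 = 2/(14)^3 = 1/1372.
  c_2 = 3/(14)^4 = 3/38416.
  c_3 = 4/(14)^5 = 1/134456.
The series is valid for |w/d| < 1, i.e. |z − z₀| < |d|.
Radius of convergence: R = |7 − z₀| = |14| = 14 (distance from z₀ to the singularity z = 7).

c_0 = 1/196, c_1 = 1/1372, c_2 = 3/38416, c_3 = 1/134456; R = 14.


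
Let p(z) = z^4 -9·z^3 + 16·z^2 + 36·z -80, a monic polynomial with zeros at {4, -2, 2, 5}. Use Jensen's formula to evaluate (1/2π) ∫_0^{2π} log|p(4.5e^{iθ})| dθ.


Zeros: -2, 2, 4, 5; r = 4.5.
Inside |z| < r: -2, 2, 4. Outside (|z| ≥ r): 5.
p(0) = -80, so log|p(0)| = log(80) = 4.3820.
Apply Jensen: I(r) = log|p(0)| + Σ_k log(r/|z_k|), summed over zeros inside |z| < r.
  log(r/|z_k|) for z_k = 4: log(4.5/4) = 0.1178
  log(r/|z_k|) for z_k = -2: log(4.5/2) = 0.8109
  log(r/|z_k|) for z_k = 2: log(4.5/2) = 0.8109
  Outside zeros (5) contribute nothing to the Jensen sum.
Sum over inside zeros: 1.7396.
I(r) = log|p(0)| + (inside sum) = 4.3820 + 1.7396 = 6.1217.
Note: since some zeros are outside |z| ≤ r, the simplified n·log(r) form does NOT apply — only the inside zeros contribute.

I(r) ≈ 6.1217.


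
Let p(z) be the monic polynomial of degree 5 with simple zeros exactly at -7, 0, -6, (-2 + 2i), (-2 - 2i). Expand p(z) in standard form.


The polynomial is p(z) = ∏_{α ∈ S} (z − α), where S = {-7, 0, -6, (-2 + 2i), (-2 - 2i)}.
Expanding the product yields: p(z) = z^5 + 17·z^4 + 102·z^3 + 272·z^2 + 336·z.
Note conjugate pairs combine to real quadratics: (z − (-2+2i))(z − (-2−2i)) = z² + 4z + 8.
The resulting polynomial has degree 5 and real coefficients as required.

p(z) = z^5 + 17·z^4 + 102·z^3 + 272·z^2 + 336·z.


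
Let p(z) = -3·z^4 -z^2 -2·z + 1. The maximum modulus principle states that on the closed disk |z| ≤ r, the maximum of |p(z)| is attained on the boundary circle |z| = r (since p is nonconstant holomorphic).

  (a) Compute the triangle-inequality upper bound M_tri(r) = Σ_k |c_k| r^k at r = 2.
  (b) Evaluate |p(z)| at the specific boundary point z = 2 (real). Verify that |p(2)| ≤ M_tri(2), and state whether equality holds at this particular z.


Coefficients: c_0 = 1, c_1 = -2, c_2 = -1, c_3 = 0, c_4 = -3. Radius r = 2.
Part (a). Triangle bound: M_tri(r) = Σ_k |c_k| r^k
  = |1|·2^0 + |-2|·2^1 + |-1|·2^2 + |0|·2^3 + |-3|·2^4
  = 1 + 4 + 4 + 0 + 48 = 57.
This bounds M(r) := max_{|z|=r} |p(z)| from above; equality holds iff all terms c_k z^k can be made to align in phase at a single z on |z|=r.
Part (b). At z = 2 (real, on the circle |z| = r):
  p(2) = (1)·2^0 + (-2)·2^1 + (-1)·2^2 + (0)·2^3 + (-3)·2^4 = -55.
  |p(2)| = 55.
Check: |p(2)| = 55 ≤ 57 = M_tri(2). ✓ Equality does not hold at z = 2 (the coefficients have mixed signs, so the terms do not all align in phase there).

M_tri(2) = 57; |p(2)| = 55; equality at z=2: no.


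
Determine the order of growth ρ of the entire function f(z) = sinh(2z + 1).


sinh(w) is a linear combination of e^{iw} and e^{−iw} (or e^w, e^{−w} in the hyperbolic case), so |sinh(w)| ≤ e^{|w|}. With w = 2z + 1, |w| ≤ 2|z| + 1 = 2r + 1 on |z| = r, giving M(r) ≤ e^{2r + 1}, so ρ ≤ 1. On a suitable ray (z = it for sin/cos; z = t for sinh/cosh, t real → ∞), |sinh(2z + 1)| grows like e^{2|t|}/2, so ρ ≥ 1. Hence ρ = 1.
Therefore ρ = 1.

Order ρ = 1.


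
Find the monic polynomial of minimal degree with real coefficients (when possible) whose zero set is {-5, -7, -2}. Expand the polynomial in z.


The polynomial is p(z) = ∏_{α ∈ S} (z − α), where S = {-5, -7, -2}.
Expanding the product yields: p(z) = z^3 + 14·z^2 + 59·z + 70.
The resulting polynomial has degree 3 and real coefficients as required.

p(z) = z^3 + 14·z^2 + 59·z + 70.


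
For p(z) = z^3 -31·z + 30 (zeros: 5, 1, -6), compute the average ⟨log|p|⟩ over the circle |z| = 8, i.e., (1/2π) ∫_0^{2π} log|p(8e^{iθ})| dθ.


Zeros: -6, 1, 5; r = 8.
Inside |z| < r: -6, 1, 5. Outside (|z| ≥ r): ∅.
p(0) = 30, so log|p(0)| = log(30) = 3.4012.
Apply Jensen: I(r) = log|p(0)| + Σ_k log(r/|z_k|), summed over zeros inside |z| < r.
  log(r/|z_k|) for z_k = 5: log(8/5) = 0.4700
  log(r/|z_k|) for z_k = 1: log(8/1) = 2.0794
  log(r/|z_k|) for z_k = -6: log(8/6) = 0.2877
Sum over inside zeros: 2.8371.
I(r) = log|p(0)| + (inside sum) = 3.4012 + 2.8371 = 6.2383.
Closed form (all zeros inside, monic): I(r) = n·log(r) = 3·log(8) = 6.2383. ✓

I(r) ≈ 6.2383.


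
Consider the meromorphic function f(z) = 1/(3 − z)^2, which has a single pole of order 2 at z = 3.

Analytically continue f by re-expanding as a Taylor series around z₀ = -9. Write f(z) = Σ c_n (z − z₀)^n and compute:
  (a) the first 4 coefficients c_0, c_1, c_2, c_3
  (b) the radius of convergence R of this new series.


Let w = z − z₀, so z = z₀ + w.
Then 3 − z = 3 − (z₀ + w) = (3 − z₀) − w = 12 − w.
f(z) = 1/(12 − w)^2 = (1/(12)^2) · (1 − w/(12))^{−2}.
By the binomial series (1−u)^{−2} = Σ_{n≥0} C(n+1, 1) u^n for |u|<1, with u = w/(12):
  c_n = C(n+1, 1) / (12)^(n+2).
  c_0 = 1/(12)^2 = 1/144.
  c_1 = 2/(12)^3 = 1/864.
  c_2 = 3/(12)^4 = 1/6912.
  c_3 = 4/(12)^5 = 1/62208.
The series is valid for |w/d| < 1, i.e. |z − z₀| < |d|.
Radius of convergence: R = |3 − z₀| = |12| = 12 (distance from z₀ to the singularity z = 3).

c_0 = 1/144, c_1 = 1/864, c_2 = 1/6912, c_3 = 1/62208; R = 12.


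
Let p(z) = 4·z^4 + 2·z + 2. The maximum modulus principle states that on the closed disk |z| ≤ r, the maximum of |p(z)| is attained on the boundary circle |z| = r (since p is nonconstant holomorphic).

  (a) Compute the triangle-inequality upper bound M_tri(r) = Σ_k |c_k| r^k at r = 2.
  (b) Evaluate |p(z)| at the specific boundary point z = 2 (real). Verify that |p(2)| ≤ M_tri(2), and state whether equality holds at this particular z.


Coefficients: c_0 = 2, c_1 = 2, c_2 = 0, c_3 = 0, c_4 = 4. Radius r = 2.
Part (a). Triangle bound: M_tri(r) = Σ_k |c_k| r^k
  = |2|·2^0 + |2|·2^1 + |0|·2^2 + |0|·2^3 + |4|·2^4
  = 2 + 4 + 0 + 0 + 64 = 70.
This bounds M(r) := max_{|z|=r} |p(z)| from above; equality holds iff all terms c_k z^k can be made to align in phase at a single z on |z|=r.
Part (b). At z = 2 (real, on the circle |z| = r):
  p(2) = (2)·2^0 + (2)·2^1 + (0)·2^2 + (0)·2^3 + (4)·2^4 = 70.
  |p(2)| = 70.
Since all nonzero coefficients share the same sign, |p(2)| = 70 = M_tri(2); the triangle bound is attained at z = 2, so in fact M(r) = 70.

M_tri(2) = 70; |p(2)| = 70; equality at z=2: yes.


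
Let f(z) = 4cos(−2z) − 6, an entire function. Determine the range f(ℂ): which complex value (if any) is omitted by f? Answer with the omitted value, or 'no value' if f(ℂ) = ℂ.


Little Picard bounds the complement of f(ℂ) to at most one point.
cos is entire and surjective onto ℂ: for every w ∈ ℂ, cos(ζ) = w has a solution ζ ∈ ℂ (e.g., via the complex inverse arccos). With ζ = −2z this gives z = ζ/(-2). Then 4·cos(−2z) takes every value in 4·ℂ = ℂ, and adding -6 is a bijection of ℂ. So f is surjective and omits no value. (Note: only on the real line is cos bounded by [−1, 1].)

Omitted value: no value.


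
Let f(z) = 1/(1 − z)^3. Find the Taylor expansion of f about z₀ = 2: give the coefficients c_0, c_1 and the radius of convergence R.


Let w = z − z₀, so z = z₀ + w.
Then 1 − z = 1 − (z₀ + w) = (1 − z₀) − w = -1 − w.
f(z) = 1/(-1 − w)^3 = (1/(-1)^3) · (1 − w/(-1))^{−3}.
By the binomial series (1−u)^{−3} = Σ_{n≥0} C(n+2, 2) u^n for |u|<1, with u = w/(-1):
  c_n = C(n+2, 2) / (-1)^(n+3).
  c_0 = 1/(-1)^3 = -1.
  c_1 = 3/(-1)^4 = 3.
The series is valid for |w/d| < 1, i.e. |z − z₀| < |d|.
Radius of convergence: R = |1 − z₀| = |-1| = 1 (distance from z₀ to the singularity z = 1).

c_0 = -1, c_1 = 3; R = 1.


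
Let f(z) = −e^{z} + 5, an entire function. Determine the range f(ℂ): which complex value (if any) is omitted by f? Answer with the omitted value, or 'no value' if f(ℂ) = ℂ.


Little Picard bounds the complement of f(ℂ) to at most one point.
e^{z} is never zero on ℂ, so -1·e^{z} takes every value in ℂ ∖ {0}. Adding 5 shifts the range to ℂ ∖ {5}. Thus f omits exactly the value 5.

Omitted value: 5.
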